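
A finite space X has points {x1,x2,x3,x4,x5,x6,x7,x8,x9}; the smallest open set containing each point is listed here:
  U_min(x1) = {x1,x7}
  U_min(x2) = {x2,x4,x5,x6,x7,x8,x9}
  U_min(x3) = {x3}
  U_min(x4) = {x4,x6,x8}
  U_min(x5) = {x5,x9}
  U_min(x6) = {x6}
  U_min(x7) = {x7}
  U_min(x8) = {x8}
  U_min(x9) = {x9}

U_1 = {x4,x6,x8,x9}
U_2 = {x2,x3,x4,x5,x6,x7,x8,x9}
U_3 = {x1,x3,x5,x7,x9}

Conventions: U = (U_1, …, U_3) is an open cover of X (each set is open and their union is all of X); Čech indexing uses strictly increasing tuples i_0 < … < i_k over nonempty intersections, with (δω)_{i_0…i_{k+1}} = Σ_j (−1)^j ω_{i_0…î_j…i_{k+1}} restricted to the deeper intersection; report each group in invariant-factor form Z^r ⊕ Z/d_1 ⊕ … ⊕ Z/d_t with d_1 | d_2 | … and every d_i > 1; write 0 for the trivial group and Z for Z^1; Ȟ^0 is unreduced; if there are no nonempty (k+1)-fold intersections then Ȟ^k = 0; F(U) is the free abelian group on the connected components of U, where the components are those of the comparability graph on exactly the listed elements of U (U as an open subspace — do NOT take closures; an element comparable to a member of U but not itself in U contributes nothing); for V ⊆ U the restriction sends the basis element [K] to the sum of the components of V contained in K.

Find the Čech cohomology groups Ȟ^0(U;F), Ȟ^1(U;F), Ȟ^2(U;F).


Ȟ^0(U;F) ≅ Z^2; Ȟ^1(U;F) ≅ 0; Ȟ^2(U;F) ≅ 0

nerve simplices:
  U12={x4,x6,x8,x9} U13={x9} U23={x3,x5,x7,x9}
  U123={x9}
components per intersection:
  U1: {x4,x6,x8} {x9}
  U2: {x2,x4,x5,x6,x7,x8,x9} {x3}
  U3: {x1,x7} {x3} {x5,x9}
  U12: {x4,x6,x8} {x9}
  U13: {x9}
  U23: {x3} {x5,x9} {x7}
  U123: {x9}
C dims 7,6,1; δ0: rk 5, SNF 1^5; δ1: rk 1, SNF 1^1
degree 0: 7−5−0 = 2 → Ȟ^0 ≅ Z^2
degree 1: 6−1−5 = 0 → Ȟ^1 ≅ 0
degree 2: 1−0−1 = 0 → Ȟ^2 ≅ 0


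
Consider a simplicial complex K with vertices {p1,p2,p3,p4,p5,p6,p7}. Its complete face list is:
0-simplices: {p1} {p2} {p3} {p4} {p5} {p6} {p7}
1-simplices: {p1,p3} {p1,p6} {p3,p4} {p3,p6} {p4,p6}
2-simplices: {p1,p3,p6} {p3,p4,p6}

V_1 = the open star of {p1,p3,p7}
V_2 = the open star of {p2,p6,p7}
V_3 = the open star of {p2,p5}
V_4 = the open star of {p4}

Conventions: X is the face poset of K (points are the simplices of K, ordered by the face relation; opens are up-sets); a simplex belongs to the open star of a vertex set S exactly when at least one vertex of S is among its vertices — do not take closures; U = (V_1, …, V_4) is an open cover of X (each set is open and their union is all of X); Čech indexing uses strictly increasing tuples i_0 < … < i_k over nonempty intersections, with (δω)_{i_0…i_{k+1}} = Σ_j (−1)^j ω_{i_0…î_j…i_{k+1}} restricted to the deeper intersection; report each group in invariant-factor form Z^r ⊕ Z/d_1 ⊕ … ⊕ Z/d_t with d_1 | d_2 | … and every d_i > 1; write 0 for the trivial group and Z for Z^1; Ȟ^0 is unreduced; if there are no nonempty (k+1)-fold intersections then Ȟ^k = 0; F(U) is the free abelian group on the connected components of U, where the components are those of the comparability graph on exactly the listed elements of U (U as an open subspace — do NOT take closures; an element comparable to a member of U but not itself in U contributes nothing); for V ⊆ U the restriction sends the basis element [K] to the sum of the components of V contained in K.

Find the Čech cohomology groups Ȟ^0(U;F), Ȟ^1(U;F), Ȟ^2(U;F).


intersection data:
  V1={{p1},{p3},{p7},{p1,p3},{p1,p6},{p3,p4},{p3,p6},{p1,p3,p6},{p3,p4,p6}} V2={{p2},{p6},{p7},{p1,p6},{p3,p6},{p4,p6},{p1,p3,p6},{p3,p4,p6}} V3={{p2},{p5}} V4={{p4},{p3,p4},{p4,p6},{p3,p4,p6}}
  V12={{p7},{p1,p6},{p3,p6},{p1,p3,p6},{p3,p4,p6}} V14={{p3,p4},{p3,p4,p6}} V23={{p2}} V24={{p4,p6},{p3,p4,p6}}
  V124={{p3,p4,p6}}
components per intersection:
  V1: {{p1},{p3},{p1,p3},{p1,p6},{p3,p4},{p3,p6},{p1,p3,p6},{p3,p4,p6}} {{p7}}
  V2: {{p2}} {{p6},{p1,p6},{p3,p6},{p4,p6},{p1,p3,p6},{p3,p4,p6}} {{p7}}
  V3: {{p2}} {{p5}}
  V4: {{p4},{p3,p4},{p4,p6},{p3,p4,p6}}
  V12: {{p7}} {{p1,p6},{p3,p6},{p1,p3,p6},{p3,p4,p6}}
  V14: {{p3,p4},{p3,p4,p6}}
  V23: {{p2}}
  V24: {{p4,p6},{p3,p4,p6}}
  V124: {{p3,p4,p6}}
C dims 8,5,1; δ0: rk 4, SNF 1^4; δ1: rk 1, SNF 1^1
Ȟ^0 = (8 − 4) − 0 = 4, so Ȟ^0 ≅ Z^4
Ȟ^1 = (5 − 1) − 4 = 0, so Ȟ^1 ≅ 0
Ȟ^2 = (1 − 0) − 1 = 0, so Ȟ^2 ≅ 0

Ȟ^0 ≅ Z^4, Ȟ^1 ≅ 0 and Ȟ^2 ≅ 0


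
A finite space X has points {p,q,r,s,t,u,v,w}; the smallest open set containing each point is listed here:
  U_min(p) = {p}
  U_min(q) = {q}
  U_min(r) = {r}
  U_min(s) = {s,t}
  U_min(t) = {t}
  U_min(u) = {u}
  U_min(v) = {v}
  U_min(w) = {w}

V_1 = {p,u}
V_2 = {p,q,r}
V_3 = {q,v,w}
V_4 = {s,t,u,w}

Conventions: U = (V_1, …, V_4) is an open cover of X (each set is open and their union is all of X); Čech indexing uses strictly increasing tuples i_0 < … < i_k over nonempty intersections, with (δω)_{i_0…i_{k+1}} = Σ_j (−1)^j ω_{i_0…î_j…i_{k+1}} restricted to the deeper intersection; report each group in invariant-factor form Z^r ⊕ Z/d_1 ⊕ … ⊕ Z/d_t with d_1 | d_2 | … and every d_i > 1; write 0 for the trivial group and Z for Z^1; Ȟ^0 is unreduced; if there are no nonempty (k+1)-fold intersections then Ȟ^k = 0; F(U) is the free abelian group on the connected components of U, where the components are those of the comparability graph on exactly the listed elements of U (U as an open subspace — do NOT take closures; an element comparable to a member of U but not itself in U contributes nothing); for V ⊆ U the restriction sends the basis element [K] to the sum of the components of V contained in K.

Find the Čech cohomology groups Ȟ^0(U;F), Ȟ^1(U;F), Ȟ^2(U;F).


Ȟ^0 = Z^7,  Ȟ^1 = 0,  Ȟ^2 = 0

nonempty intersections:
  V12={p} V14={u} V23={q} V34={w}
components per intersection:
  V1: {p} {u}
  V2: {p} {q} {r}
  V3: {q} {v} {w}
  V4: {s,t} {u} {w}
  V12: {p}
  V14: {u}
  V23: {q}
  V34: {w}
C dims 11,4; δ0: rk 4, SNF 1^4
Ȟ^0: (11−4)−0=7 ⇒ Z^7
Ȟ^1: (4−0)−4=0 ⇒ 0
Ȟ^2: (0−0)−0=0 ⇒ 0


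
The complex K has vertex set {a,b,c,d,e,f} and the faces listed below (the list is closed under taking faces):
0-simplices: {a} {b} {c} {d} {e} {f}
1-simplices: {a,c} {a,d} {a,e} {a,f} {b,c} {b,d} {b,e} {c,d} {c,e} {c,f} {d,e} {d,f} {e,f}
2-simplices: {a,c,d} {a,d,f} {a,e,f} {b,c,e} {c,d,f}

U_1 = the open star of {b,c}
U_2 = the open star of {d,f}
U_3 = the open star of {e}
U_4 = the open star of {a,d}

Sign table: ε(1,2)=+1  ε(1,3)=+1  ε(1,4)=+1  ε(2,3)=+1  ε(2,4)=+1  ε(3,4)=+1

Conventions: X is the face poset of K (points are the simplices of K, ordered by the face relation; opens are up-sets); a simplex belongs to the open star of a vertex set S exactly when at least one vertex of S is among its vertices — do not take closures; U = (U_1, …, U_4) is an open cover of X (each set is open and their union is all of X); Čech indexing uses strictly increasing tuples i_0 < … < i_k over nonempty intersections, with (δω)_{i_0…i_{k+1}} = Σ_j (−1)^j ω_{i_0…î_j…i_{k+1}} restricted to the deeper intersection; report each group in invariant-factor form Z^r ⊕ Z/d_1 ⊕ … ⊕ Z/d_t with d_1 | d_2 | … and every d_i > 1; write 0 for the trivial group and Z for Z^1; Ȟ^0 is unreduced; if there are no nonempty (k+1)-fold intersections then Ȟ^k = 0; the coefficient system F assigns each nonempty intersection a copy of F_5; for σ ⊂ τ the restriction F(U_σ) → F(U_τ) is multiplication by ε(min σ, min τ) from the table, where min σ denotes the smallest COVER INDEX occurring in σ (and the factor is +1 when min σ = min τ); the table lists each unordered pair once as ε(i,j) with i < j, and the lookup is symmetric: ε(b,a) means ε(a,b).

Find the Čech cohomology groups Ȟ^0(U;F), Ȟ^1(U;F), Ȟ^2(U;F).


Ȟ^0 ≅ Z/5,  Ȟ^1 ≅ Z/5,  Ȟ^2 ≅ 0

intersection data:
  U1={{b},{c},{a,c},{b,c},{b,d},{b,e},{c,d},{c,e},{c,f},{a,c,d},{b,c,e},{c,d,f}} U2={{d},{f},{a,d},{a,f},{b,d},{c,d},{c,f},{d,e},{d,f},{e,f},{a,c,d},{a,d,f},{a,e,f},{c,d,f}} U3={{e},{a,e},{b,e},{c,e},{d,e},{e,f},{a,e,f},{b,c,e}} U4={{a},{d},{a,c},{a,d},{a,e},{a,f},{b,d},{c,d},{d,e},{d,f},{a,c,d},{a,d,f},{a,e,f},{c,d,f}}
  U12={{b,d},{c,d},{c,f},{a,c,d},{c,d,f}} U13={{b,e},{c,e},{b,c,e}} U14={{a,c},{b,d},{c,d},{a,c,d},{c,d,f}} U23={{d,e},{e,f},{a,e,f}} U24={{d},{a,d},{a,f},{b,d},{c,d},{d,e},{d,f},{a,c,d},{a,d,f},{a,e,f},{c,d,f}} U34={{a,e},{d,e},{a,e,f}}
  U124={{b,d},{c,d},{a,c,d},{c,d,f}} U234={{d,e},{a,e,f}}
C dims 4,6,2; δ0: rk_F5 3; δ1: rk_F5 2
Ȟ^0 = (4 − 3) − 0 = 1, so Ȟ^0 ≅ Z/5
Ȟ^1 = (6 − 2) − 3 = 1, so Ȟ^1 ≅ Z/5
Ȟ^2 = (2 − 0) − 2 = 0, so Ȟ^2 ≅ 0


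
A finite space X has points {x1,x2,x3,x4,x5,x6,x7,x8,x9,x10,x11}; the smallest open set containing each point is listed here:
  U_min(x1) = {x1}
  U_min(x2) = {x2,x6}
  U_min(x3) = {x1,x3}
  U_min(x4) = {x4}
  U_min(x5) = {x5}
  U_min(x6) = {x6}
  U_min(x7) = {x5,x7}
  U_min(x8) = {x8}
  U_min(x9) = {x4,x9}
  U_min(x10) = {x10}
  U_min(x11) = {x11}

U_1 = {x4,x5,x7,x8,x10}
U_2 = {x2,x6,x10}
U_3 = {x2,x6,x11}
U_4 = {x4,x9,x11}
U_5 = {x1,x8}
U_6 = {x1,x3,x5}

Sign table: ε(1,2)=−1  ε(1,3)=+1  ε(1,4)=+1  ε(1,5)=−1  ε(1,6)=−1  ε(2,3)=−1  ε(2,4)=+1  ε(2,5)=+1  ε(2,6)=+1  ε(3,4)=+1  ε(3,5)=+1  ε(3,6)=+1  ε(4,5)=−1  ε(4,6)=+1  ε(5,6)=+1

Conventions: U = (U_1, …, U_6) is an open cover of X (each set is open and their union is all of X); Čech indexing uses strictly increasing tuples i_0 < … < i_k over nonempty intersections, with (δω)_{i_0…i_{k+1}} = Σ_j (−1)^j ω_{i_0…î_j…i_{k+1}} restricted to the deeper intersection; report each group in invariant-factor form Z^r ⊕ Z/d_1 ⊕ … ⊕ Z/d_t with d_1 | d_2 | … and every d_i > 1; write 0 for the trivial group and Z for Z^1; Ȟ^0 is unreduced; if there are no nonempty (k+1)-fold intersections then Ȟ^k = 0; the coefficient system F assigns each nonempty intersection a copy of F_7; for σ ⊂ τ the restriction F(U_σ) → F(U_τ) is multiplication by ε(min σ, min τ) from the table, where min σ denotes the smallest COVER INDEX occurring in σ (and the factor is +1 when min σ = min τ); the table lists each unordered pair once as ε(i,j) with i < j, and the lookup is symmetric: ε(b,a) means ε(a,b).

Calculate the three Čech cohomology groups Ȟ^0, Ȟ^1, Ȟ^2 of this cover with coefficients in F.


Ȟ^0 ≅ Z/7,  Ȟ^1 ≅ Z/7 ⊕ Z/7,  Ȟ^2 ≅ 0

nonempty overlaps:
  U12={x10} U14={x4} U15={x8} U16={x5} U23={x2,x6} U34={x11} U56={x1}
C dims 6,7; δ0: rk_F7 5
degree 0: 6−5−0 = 1 → Ȟ^0 ≅ Z/7
degree 1: 7−0−5 = 2 → Ȟ^1 ≅ Z/7 ⊕ Z/7
degree 2: 0−0−0 = 0 → Ȟ^2 ≅ 0


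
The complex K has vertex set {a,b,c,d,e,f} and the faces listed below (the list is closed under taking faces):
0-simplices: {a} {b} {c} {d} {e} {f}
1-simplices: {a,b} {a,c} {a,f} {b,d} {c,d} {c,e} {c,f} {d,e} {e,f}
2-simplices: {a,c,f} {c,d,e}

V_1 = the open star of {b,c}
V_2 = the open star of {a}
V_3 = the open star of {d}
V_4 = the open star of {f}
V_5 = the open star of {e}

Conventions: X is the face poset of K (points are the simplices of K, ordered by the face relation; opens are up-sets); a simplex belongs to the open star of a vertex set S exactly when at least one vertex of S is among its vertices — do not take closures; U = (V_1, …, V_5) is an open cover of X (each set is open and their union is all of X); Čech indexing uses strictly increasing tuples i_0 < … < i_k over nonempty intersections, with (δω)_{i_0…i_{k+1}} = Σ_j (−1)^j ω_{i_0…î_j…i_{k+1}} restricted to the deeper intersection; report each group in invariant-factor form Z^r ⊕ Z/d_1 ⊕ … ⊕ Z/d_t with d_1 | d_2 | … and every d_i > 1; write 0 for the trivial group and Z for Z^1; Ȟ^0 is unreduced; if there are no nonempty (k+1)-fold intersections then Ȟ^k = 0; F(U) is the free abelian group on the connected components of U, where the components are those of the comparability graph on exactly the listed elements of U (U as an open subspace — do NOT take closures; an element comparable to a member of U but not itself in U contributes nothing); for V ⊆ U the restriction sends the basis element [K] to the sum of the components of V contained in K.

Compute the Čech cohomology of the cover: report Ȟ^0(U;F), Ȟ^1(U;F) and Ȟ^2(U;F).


Ȟ^0(U;F) ≅ Z, Ȟ^1(U;F) ≅ Z^2 and Ȟ^2(U;F) ≅ 0

nonempty overlaps:
  V1={{b},{c},{a,b},{a,c},{b,d},{c,d},{c,e},{c,f},{a,c,f},{c,d,e}} V2={{a},{a,b},{a,c},{a,f},{a,c,f}} V3={{d},{b,d},{c,d},{d,e},{c,d,e}} V4={{f},{a,f},{c,f},{e,f},{a,c,f}} V5={{e},{c,e},{d,e},{e,f},{c,d,e}}
  V12={{a,b},{a,c},{a,c,f}} V13={{b,d},{c,d},{c,d,e}} V14={{c,f},{a,c,f}} V15={{c,e},{c,d,e}} V24={{a,f},{a,c,f}} V35={{d,e},{c,d,e}} V45={{e,f}}
  V124={{a,c,f}} V135={{c,d,e}}
components per intersection:
  V1: {{b},{a,b},{b,d}} {{c},{a,c},{c,d},{c,e},{c,f},{a,c,f},{c,d,e}}
  V2: {{a},{a,b},{a,c},{a,f},{a,c,f}}
  V3: {{d},{b,d},{c,d},{d,e},{c,d,e}}
  V4: {{f},{a,f},{c,f},{e,f},{a,c,f}}
  V5: {{e},{c,e},{d,e},{e,f},{c,d,e}}
  V12: {{a,b}} {{a,c},{a,c,f}}
  V13: {{b,d}} {{c,d},{c,d,e}}
  V14: {{c,f},{a,c,f}}
  V15: {{c,e},{c,d,e}}
  V24: {{a,f},{a,c,f}}
  V35: {{d,e},{c,d,e}}
  V45: {{e,f}}
  V124: {{a,c,f}}
  V135: {{c,d,e}}
C dims 6,9,2; δ0: rk 5, SNF 1^5; δ1: rk 2, SNF 1^2
degree 0: 6−5−0 = 1 → Ȟ^0 ≅ Z
degree 1: 9−2−5 = 2 → Ȟ^1 ≅ Z^2
degree 2: 2−0−2 = 0 → Ȟ^2 ≅ 0


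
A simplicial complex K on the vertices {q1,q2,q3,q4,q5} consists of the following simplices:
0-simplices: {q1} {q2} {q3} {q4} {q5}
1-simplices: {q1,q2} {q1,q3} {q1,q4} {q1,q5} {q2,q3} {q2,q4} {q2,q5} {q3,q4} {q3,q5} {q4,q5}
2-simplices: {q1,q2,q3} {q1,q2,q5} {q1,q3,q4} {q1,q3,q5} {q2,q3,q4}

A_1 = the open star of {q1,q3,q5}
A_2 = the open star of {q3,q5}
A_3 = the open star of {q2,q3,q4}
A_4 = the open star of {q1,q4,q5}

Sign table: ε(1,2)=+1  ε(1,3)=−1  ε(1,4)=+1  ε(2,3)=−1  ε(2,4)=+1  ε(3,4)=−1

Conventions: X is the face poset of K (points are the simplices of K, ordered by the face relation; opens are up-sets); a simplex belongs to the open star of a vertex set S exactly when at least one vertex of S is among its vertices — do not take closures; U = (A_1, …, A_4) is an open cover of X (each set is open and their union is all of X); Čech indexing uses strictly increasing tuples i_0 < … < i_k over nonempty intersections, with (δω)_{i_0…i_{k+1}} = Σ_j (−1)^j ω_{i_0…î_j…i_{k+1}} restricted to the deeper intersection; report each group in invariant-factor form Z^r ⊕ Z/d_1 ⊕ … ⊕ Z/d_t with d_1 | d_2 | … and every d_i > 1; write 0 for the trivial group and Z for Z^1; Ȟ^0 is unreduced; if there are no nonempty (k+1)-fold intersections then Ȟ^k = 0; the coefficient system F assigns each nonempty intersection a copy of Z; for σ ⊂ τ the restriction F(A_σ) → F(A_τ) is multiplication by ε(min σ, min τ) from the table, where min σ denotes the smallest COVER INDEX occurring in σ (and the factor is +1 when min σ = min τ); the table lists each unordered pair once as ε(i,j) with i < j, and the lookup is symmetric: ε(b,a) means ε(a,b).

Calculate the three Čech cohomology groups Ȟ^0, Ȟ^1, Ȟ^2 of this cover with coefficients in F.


Ȟ^0(U;F) ≅ Z,  Ȟ^1(U;F) ≅ 0,  Ȟ^2(U;F) ≅ 0

nonempty intersections:
  A1={{q1},{q3},{q5},{q1,q2},{q1,q3},{q1,q4},{q1,q5},{q2,q3},{q2,q5},{q3,q4},{q3,q5},{q4,q5},{q1,q2,q3},{q1,q2,q5},{q1,q3,q4},{q1,q3,q5},{q2,q3,q4}} A2={{q3},{q5},{q1,q3},{q1,q5},{q2,q3},{q2,q5},{q3,q4},{q3,q5},{q4,q5},{q1,q2,q3},{q1,q2,q5},{q1,q3,q4},{q1,q3,q5},{q2,q3,q4}} A3={{q2},{q3},{q4},{q1,q2},{q1,q3},{q1,q4},{q2,q3},{q2,q4},{q2,q5},{q3,q4},{q3,q5},{q4,q5},{q1,q2,q3},{q1,q2,q5},{q1,q3,q4},{q1,q3,q5},{q2,q3,q4}} A4={{q1},{q4},{q5},{q1,q2},{q1,q3},{q1,q4},{q1,q5},{q2,q4},{q2,q5},{q3,q4},{q3,q5},{q4,q5},{q1,q2,q3},{q1,q2,q5},{q1,q3,q4},{q1,q3,q5},{q2,q3,q4}}
  A12={{q3},{q5},{q1,q3},{q1,q5},{q2,q3},{q2,q5},{q3,q4},{q3,q5},{q4,q5},{q1,q2,q3},{q1,q2,q5},{q1,q3,q4},{q1,q3,q5},{q2,q3,q4}} A13={{q3},{q1,q2},{q1,q3},{q1,q4},{q2,q3},{q2,q5},{q3,q4},{q3,q5},{q4,q5},{q1,q2,q3},{q1,q2,q5},{q1,q3,q4},{q1,q3,q5},{q2,q3,q4}} A14={{q1},{q5},{q1,q2},{q1,q3},{q1,q4},{q1,q5},{q2,q5},{q3,q4},{q3,q5},{q4,q5},{q1,q2,q3},{q1,q2,q5},{q1,q3,q4},{q1,q3,q5},{q2,q3,q4}} A23={{q3},{q1,q3},{q2,q3},{q2,q5},{q3,q4},{q3,q5},{q4,q5},{q1,q2,q3},{q1,q2,q5},{q1,q3,q4},{q1,q3,q5},{q2,q3,q4}} A24={{q5},{q1,q3},{q1,q5},{q2,q5},{q3,q4},{q3,q5},{q4,q5},{q1,q2,q3},{q1,q2,q5},{q1,q3,q4},{q1,q3,q5},{q2,q3,q4}} A34={{q4},{q1,q2},{q1,q3},{q1,q4},{q2,q4},{q2,q5},{q3,q4},{q3,q5},{q4,q5},{q1,q2,q3},{q1,q2,q5},{q1,q3,q4},{q1,q3,q5},{q2,q3,q4}}
  A123={{q3},{q1,q3},{q2,q3},{q2,q5},{q3,q4},{q3,q5},{q4,q5},{q1,q2,q3},{q1,q2,q5},{q1,q3,q4},{q1,q3,q5},{q2,q3,q4}} A124={{q5},{q1,q3},{q1,q5},{q2,q5},{q3,q4},{q3,q5},{q4,q5},{q1,q2,q3},{q1,q2,q5},{q1,q3,q4},{q1,q3,q5},{q2,q3,q4}} A134={{q1,q2},{q1,q3},{q1,q4},{q2,q5},{q3,q4},{q3,q5},{q4,q5},{q1,q2,q3},{q1,q2,q5},{q1,q3,q4},{q1,q3,q5},{q2,q3,q4}} A234={{q1,q3},{q2,q5},{q3,q4},{q3,q5},{q4,q5},{q1,q2,q3},{q1,q2,q5},{q1,q3,q4},{q1,q3,q5},{q2,q3,q4}}
  A1234={{q1,q3},{q2,q5},{q3,q4},{q3,q5},{q4,q5},{q1,q2,q3},{q1,q2,q5},{q1,q3,q4},{q1,q3,q5},{q2,q3,q4}}
C dims 4,6,4,1; δ0: rk 3, SNF 1^3; δ1: rk 3, SNF 1^3; δ2: rk 1, SNF 1^1
Ȟ^0: (4−3)−0=1 ⇒ Z
Ȟ^1: (6−3)−3=0 ⇒ 0
Ȟ^2: (4−1)−3=0 ⇒ 0


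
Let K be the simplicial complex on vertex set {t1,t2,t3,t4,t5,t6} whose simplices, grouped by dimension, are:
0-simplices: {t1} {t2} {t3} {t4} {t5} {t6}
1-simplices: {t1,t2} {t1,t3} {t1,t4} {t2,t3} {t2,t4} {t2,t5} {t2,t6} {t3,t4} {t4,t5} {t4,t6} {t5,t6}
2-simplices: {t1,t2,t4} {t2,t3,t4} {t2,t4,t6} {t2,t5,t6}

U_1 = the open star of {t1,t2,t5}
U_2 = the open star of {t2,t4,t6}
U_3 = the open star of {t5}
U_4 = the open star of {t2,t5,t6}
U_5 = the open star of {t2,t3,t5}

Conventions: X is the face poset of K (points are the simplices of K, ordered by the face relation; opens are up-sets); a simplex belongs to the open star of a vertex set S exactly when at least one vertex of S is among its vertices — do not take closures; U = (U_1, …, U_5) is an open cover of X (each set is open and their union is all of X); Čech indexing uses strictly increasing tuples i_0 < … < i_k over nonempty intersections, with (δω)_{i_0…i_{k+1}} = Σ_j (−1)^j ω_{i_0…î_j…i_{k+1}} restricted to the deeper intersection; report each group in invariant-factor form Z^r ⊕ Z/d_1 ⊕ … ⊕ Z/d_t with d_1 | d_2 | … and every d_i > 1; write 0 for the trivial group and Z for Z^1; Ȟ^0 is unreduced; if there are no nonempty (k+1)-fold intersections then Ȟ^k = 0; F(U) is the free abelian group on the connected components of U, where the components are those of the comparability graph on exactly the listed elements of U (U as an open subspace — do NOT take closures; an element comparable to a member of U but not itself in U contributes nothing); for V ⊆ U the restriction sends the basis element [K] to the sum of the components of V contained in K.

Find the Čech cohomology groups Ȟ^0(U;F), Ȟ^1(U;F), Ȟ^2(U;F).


Ȟ^0(U;F) ≅ Z, Ȟ^1(U;F) ≅ Z^2 and Ȟ^2(U;F) ≅ 0

nerve of the cover:
  U1={{t1},{t2},{t5},{t1,t2},{t1,t3},{t1,t4},{t2,t3},{t2,t4},{t2,t5},{t2,t6},{t4,t5},{t5,t6},{t1,t2,t4},{t2,t3,t4},{t2,t4,t6},{t2,t5,t6}} U2={{t2},{t4},{t6},{t1,t2},{t1,t4},{t2,t3},{t2,t4},{t2,t5},{t2,t6},{t3,t4},{t4,t5},{t4,t6},{t5,t6},{t1,t2,t4},{t2,t3,t4},{t2,t4,t6},{t2,t5,t6}} U3={{t5},{t2,t5},{t4,t5},{t5,t6},{t2,t5,t6}} U4={{t2},{t5},{t6},{t1,t2},{t2,t3},{t2,t4},{t2,t5},{t2,t6},{t4,t5},{t4,t6},{t5,t6},{t1,t2,t4},{t2,t3,t4},{t2,t4,t6},{t2,t5,t6}} U5={{t2},{t3},{t5},{t1,t2},{t1,t3},{t2,t3},{t2,t4},{t2,t5},{t2,t6},{t3,t4},{t4,t5},{t5,t6},{t1,t2,t4},{t2,t3,t4},{t2,t4,t6},{t2,t5,t6}}
  U12={{t2},{t1,t2},{t1,t4},{t2,t3},{t2,t4},{t2,t5},{t2,t6},{t4,t5},{t5,t6},{t1,t2,t4},{t2,t3,t4},{t2,t4,t6},{t2,t5,t6}} U13={{t5},{t2,t5},{t4,t5},{t5,t6},{t2,t5,t6}} U14={{t2},{t5},{t1,t2},{t2,t3},{t2,t4},{t2,t5},{t2,t6},{t4,t5},{t5,t6},{t1,t2,t4},{t2,t3,t4},{t2,t4,t6},{t2,t5,t6}} U15={{t2},{t5},{t1,t2},{t1,t3},{t2,t3},{t2,t4},{t2,t5},{t2,t6},{t4,t5},{t5,t6},{t1,t2,t4},{t2,t3,t4},{t2,t4,t6},{t2,t5,t6}} U23={{t2,t5},{t4,t5},{t5,t6},{t2,t5,t6}} U24={{t2},{t6},{t1,t2},{t2,t3},{t2,t4},{t2,t5},{t2,t6},{t4,t5},{t4,t6},{t5,t6},{t1,t2,t4},{t2,t3,t4},{t2,t4,t6},{t2,t5,t6}} U25={{t2},{t1,t2},{t2,t3},{t2,t4},{t2,t5},{t2,t6},{t3,t4},{t4,t5},{t5,t6},{t1,t2,t4},{t2,t3,t4},{t2,t4,t6},{t2,t5,t6}} U34={{t5},{t2,t5},{t4,t5},{t5,t6},{t2,t5,t6}} U35={{t5},{t2,t5},{t4,t5},{t5,t6},{t2,t5,t6}} U45={{t2},{t5},{t1,t2},{t2,t3},{t2,t4},{t2,t5},{t2,t6},{t4,t5},{t5,t6},{t1,t2,t4},{t2,t3,t4},{t2,t4,t6},{t2,t5,t6}}
  U123={{t2,t5},{t4,t5},{t5,t6},{t2,t5,t6}} U124={{t2},{t1,t2},{t2,t3},{t2,t4},{t2,t5},{t2,t6},{t4,t5},{t5,t6},{t1,t2,t4},{t2,t3,t4},{t2,t4,t6},{t2,t5,t6}} U125={{t2},{t1,t2},{t2,t3},{t2,t4},{t2,t5},{t2,t6},{t4,t5},{t5,t6},{t1,t2,t4},{t2,t3,t4},{t2,t4,t6},{t2,t5,t6}} U134={{t5},{t2,t5},{t4,t5},{t5,t6},{t2,t5,t6}} U135={{t5},{t2,t5},{t4,t5},{t5,t6},{t2,t5,t6}} U145={{t2},{t5},{t1,t2},{t2,t3},{t2,t4},{t2,t5},{t2,t6},{t4,t5},{t5,t6},{t1,t2,t4},{t2,t3,t4},{t2,t4,t6},{t2,t5,t6}} U234={{t2,t5},{t4,t5},{t5,t6},{t2,t5,t6}} U235={{t2,t5},{t4,t5},{t5,t6},{t2,t5,t6}} U245={{t2},{t1,t2},{t2,t3},{t2,t4},{t2,t5},{t2,t6},{t4,t5},{t5,t6},{t1,t2,t4},{t2,t3,t4},{t2,t4,t6},{t2,t5,t6}} U345={{t5},{t2,t5},{t4,t5},{t5,t6},{t2,t5,t6}}
  U1234={{t2,t5},{t4,t5},{t5,t6},{t2,t5,t6}} U1235={{t2,t5},{t4,t5},{t5,t6},{t2,t5,t6}} U1245={{t2},{t1,t2},{t2,t3},{t2,t4},{t2,t5},{t2,t6},{t4,t5},{t5,t6},{t1,t2,t4},{t2,t3,t4},{t2,t4,t6},{t2,t5,t6}} U1345={{t5},{t2,t5},{t4,t5},{t5,t6},{t2,t5,t6}} U2345={{t2,t5},{t4,t5},{t5,t6},{t2,t5,t6}}
  U12345={{t2,t5},{t4,t5},{t5,t6},{t2,t5,t6}}
components per intersection:
  U1: {{t1},{t2},{t5},{t1,t2},{t1,t3},{t1,t4},{t2,t3},{t2,t4},{t2,t5},{t2,t6},{t4,t5},{t5,t6},{t1,t2,t4},{t2,t3,t4},{t2,t4,t6},{t2,t5,t6}}
  U2: {{t2},{t4},{t6},{t1,t2},{t1,t4},{t2,t3},{t2,t4},{t2,t5},{t2,t6},{t3,t4},{t4,t5},{t4,t6},{t5,t6},{t1,t2,t4},{t2,t3,t4},{t2,t4,t6},{t2,t5,t6}}
  U3: {{t5},{t2,t5},{t4,t5},{t5,t6},{t2,t5,t6}}
  U4: {{t2},{t5},{t6},{t1,t2},{t2,t3},{t2,t4},{t2,t5},{t2,t6},{t4,t5},{t4,t6},{t5,t6},{t1,t2,t4},{t2,t3,t4},{t2,t4,t6},{t2,t5,t6}}
  U5: {{t2},{t3},{t5},{t1,t2},{t1,t3},{t2,t3},{t2,t4},{t2,t5},{t2,t6},{t3,t4},{t4,t5},{t5,t6},{t1,t2,t4},{t2,t3,t4},{t2,t4,t6},{t2,t5,t6}}
  U12: {{t2},{t1,t2},{t1,t4},{t2,t3},{t2,t4},{t2,t5},{t2,t6},{t5,t6},{t1,t2,t4},{t2,t3,t4},{t2,t4,t6},{t2,t5,t6}} {{t4,t5}}
  U13: {{t5},{t2,t5},{t4,t5},{t5,t6},{t2,t5,t6}}
  U14: {{t2},{t5},{t1,t2},{t2,t3},{t2,t4},{t2,t5},{t2,t6},{t4,t5},{t5,t6},{t1,t2,t4},{t2,t3,t4},{t2,t4,t6},{t2,t5,t6}}
  U15: {{t2},{t5},{t1,t2},{t2,t3},{t2,t4},{t2,t5},{t2,t6},{t4,t5},{t5,t6},{t1,t2,t4},{t2,t3,t4},{t2,t4,t6},{t2,t5,t6}} {{t1,t3}}
  U23: {{t2,t5},{t5,t6},{t2,t5,t6}} {{t4,t5}}
  U24: {{t2},{t6},{t1,t2},{t2,t3},{t2,t4},{t2,t5},{t2,t6},{t4,t6},{t5,t6},{t1,t2,t4},{t2,t3,t4},{t2,t4,t6},{t2,t5,t6}} {{t4,t5}}
  U25: {{t2},{t1,t2},{t2,t3},{t2,t4},{t2,t5},{t2,t6},{t3,t4},{t5,t6},{t1,t2,t4},{t2,t3,t4},{t2,t4,t6},{t2,t5,t6}} {{t4,t5}}
  U34: {{t5},{t2,t5},{t4,t5},{t5,t6},{t2,t5,t6}}
  U35: {{t5},{t2,t5},{t4,t5},{t5,t6},{t2,t5,t6}}
  U45: {{t2},{t5},{t1,t2},{t2,t3},{t2,t4},{t2,t5},{t2,t6},{t4,t5},{t5,t6},{t1,t2,t4},{t2,t3,t4},{t2,t4,t6},{t2,t5,t6}}
  U123: {{t2,t5},{t5,t6},{t2,t5,t6}} {{t4,t5}}
  U124: {{t2},{t1,t2},{t2,t3},{t2,t4},{t2,t5},{t2,t6},{t5,t6},{t1,t2,t4},{t2,t3,t4},{t2,t4,t6},{t2,t5,t6}} {{t4,t5}}
  U125: {{t2},{t1,t2},{t2,t3},{t2,t4},{t2,t5},{t2,t6},{t5,t6},{t1,t2,t4},{t2,t3,t4},{t2,t4,t6},{t2,t5,t6}} {{t4,t5}}
  U134: {{t5},{t2,t5},{t4,t5},{t5,t6},{t2,t5,t6}}
  U135: {{t5},{t2,t5},{t4,t5},{t5,t6},{t2,t5,t6}}
  U145: {{t2},{t5},{t1,t2},{t2,t3},{t2,t4},{t2,t5},{t2,t6},{t4,t5},{t5,t6},{t1,t2,t4},{t2,t3,t4},{t2,t4,t6},{t2,t5,t6}}
  U234: {{t2,t5},{t5,t6},{t2,t5,t6}} {{t4,t5}}
  U235: {{t2,t5},{t5,t6},{t2,t5,t6}} {{t4,t5}}
  U245: {{t2},{t1,t2},{t2,t3},{t2,t4},{t2,t5},{t2,t6},{t5,t6},{t1,t2,t4},{t2,t3,t4},{t2,t4,t6},{t2,t5,t6}} {{t4,t5}}
  U345: {{t5},{t2,t5},{t4,t5},{t5,t6},{t2,t5,t6}}
  U1234: {{t2,t5},{t5,t6},{t2,t5,t6}} {{t4,t5}}
  U1235: {{t2,t5},{t5,t6},{t2,t5,t6}} {{t4,t5}}
  U1245: {{t2},{t1,t2},{t2,t3},{t2,t4},{t2,t5},{t2,t6},{t5,t6},{t1,t2,t4},{t2,t3,t4},{t2,t4,t6},{t2,t5,t6}} {{t4,t5}}
  U1345: {{t5},{t2,t5},{t4,t5},{t5,t6},{t2,t5,t6}}
  U2345: {{t2,t5},{t5,t6},{t2,t5,t6}} {{t4,t5}}
  U12345: {{t2,t5},{t5,t6},{t2,t5,t6}} {{t4,t5}}
C dims 5,15,16,9; δ0: rk 4, SNF 1^4; δ1: rk 9, SNF 1^9; δ2: rk 7, SNF 1^7
Ȟ^0 = (5 − 4) − 0 = 1, so Ȟ^0 ≅ Z
Ȟ^1 = (15 − 9) − 4 = 2, so Ȟ^1 ≅ Z^2
Ȟ^2 = (16 − 7) − 9 = 0, so Ȟ^2 ≅ 0


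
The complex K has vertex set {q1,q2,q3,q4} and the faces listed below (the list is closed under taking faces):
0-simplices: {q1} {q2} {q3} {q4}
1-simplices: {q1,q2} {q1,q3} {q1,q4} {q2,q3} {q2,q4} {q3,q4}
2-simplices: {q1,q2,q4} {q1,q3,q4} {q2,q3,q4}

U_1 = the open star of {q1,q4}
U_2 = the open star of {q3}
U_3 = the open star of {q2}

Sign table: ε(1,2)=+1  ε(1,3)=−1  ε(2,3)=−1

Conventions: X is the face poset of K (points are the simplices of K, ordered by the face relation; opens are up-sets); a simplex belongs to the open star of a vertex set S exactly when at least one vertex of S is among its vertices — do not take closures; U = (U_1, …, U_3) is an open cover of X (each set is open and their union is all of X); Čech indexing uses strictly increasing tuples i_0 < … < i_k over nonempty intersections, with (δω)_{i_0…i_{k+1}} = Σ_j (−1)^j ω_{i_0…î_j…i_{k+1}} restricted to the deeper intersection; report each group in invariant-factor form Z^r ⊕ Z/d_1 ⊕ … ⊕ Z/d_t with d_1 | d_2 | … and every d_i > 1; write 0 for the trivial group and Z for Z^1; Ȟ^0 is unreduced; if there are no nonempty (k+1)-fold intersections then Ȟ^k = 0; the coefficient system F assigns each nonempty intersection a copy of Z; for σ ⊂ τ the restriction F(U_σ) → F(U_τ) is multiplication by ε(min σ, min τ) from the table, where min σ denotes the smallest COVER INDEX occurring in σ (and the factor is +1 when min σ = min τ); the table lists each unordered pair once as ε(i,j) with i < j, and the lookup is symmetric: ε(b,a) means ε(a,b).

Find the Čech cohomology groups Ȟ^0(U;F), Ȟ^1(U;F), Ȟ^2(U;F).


Ȟ^0 ≅ Z; Ȟ^1 ≅ 0; Ȟ^2 ≅ 0

nonempty intersections:
  U1={{q1},{q4},{q1,q2},{q1,q3},{q1,q4},{q2,q4},{q3,q4},{q1,q2,q4},{q1,q3,q4},{q2,q3,q4}} U2={{q3},{q1,q3},{q2,q3},{q3,q4},{q1,q3,q4},{q2,q3,q4}} U3={{q2},{q1,q2},{q2,q3},{q2,q4},{q1,q2,q4},{q2,q3,q4}}
  U12={{q1,q3},{q3,q4},{q1,q3,q4},{q2,q3,q4}} U13={{q1,q2},{q2,q4},{q1,q2,q4},{q2,q3,q4}} U23={{q2,q3},{q2,q3,q4}}
  U123={{q2,q3,q4}}
C dims 3,3,1; δ0: rk 2, SNF 1^2; δ1: rk 1, SNF 1^1
Ȟ^0: (3−2)−0=1 ⇒ Z
Ȟ^1: (3−1)−2=0 ⇒ 0
Ȟ^2: (1−0)−1=0 ⇒ 0


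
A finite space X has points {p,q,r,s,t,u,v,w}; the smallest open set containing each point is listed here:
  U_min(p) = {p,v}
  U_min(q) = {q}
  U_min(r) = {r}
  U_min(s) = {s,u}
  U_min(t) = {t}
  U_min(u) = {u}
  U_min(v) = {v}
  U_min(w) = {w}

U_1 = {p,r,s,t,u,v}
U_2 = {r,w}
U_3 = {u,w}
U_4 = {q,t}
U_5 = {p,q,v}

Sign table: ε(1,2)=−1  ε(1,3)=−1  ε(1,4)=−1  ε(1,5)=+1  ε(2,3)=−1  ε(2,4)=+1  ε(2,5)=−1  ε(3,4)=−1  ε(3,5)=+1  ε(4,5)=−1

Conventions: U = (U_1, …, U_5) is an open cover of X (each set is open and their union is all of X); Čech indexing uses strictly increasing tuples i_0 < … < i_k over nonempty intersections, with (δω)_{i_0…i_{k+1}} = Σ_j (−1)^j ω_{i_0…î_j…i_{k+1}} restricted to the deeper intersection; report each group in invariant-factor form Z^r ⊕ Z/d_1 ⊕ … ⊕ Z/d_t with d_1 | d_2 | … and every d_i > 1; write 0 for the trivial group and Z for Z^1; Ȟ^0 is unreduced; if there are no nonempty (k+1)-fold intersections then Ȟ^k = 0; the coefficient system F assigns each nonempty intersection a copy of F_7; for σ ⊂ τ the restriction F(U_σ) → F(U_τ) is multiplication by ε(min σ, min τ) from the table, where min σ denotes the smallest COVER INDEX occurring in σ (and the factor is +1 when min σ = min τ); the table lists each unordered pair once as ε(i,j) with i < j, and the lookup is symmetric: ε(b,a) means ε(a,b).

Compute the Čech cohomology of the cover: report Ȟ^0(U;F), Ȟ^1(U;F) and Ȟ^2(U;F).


nonempty overlaps:
  U12={r} U13={u} U14={t} U15={p,v} U23={w} U45={q}
C dims 5,6; δ0: rk_F7 5
degree 0: 5−5−0 = 0 → Ȟ^0 ≅ 0
degree 1: 6−0−5 = 1 → Ȟ^1 ≅ Z/7
degree 2: 0−0−0 = 0 → Ȟ^2 ≅ 0

Ȟ^0(U;F) ≅ 0,  Ȟ^1(U;F) ≅ Z/7,  Ȟ^2(U;F) ≅ 0


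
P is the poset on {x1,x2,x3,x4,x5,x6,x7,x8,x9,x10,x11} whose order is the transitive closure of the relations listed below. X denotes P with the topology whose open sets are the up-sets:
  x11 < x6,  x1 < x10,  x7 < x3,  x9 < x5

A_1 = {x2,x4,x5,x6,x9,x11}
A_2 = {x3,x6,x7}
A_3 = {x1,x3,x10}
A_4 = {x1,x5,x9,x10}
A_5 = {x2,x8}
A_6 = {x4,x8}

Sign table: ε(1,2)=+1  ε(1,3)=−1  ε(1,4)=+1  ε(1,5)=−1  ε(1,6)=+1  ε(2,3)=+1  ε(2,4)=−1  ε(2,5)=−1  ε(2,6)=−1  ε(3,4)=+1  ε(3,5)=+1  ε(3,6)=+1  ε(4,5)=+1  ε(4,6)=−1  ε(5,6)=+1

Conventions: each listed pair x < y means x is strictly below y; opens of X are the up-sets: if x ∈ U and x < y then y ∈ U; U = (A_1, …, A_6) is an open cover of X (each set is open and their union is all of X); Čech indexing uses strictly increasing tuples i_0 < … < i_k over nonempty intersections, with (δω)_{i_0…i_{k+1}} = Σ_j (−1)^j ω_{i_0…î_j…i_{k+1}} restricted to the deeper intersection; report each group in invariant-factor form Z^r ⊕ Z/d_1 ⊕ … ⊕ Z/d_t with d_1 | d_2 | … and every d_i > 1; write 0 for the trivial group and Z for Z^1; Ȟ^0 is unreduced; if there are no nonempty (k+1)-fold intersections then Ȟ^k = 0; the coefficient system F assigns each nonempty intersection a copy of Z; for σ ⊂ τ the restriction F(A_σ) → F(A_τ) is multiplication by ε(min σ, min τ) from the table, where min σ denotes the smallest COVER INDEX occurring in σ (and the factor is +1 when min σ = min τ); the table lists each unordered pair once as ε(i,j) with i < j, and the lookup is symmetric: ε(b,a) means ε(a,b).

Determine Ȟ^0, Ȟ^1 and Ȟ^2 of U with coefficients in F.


nerve of the cover:
  A12={x6} A14={x5,x9} A15={x2} A16={x4} A23={x3} A34={x1,x10} A56={x8}
C dims 6,7; δ0: rk 6, SNF 1^5·2
Ȟ^0 = (6 − 6) − 0 = 0, so Ȟ^0 ≅ 0
Ȟ^1 = (7 − 0) − 6 = 1 plus torsion [2], so Ȟ^1 ≅ Z ⊕ Z/2
Ȟ^2 = (0 − 0) − 0 = 0, so Ȟ^2 ≅ 0

Ȟ^0 ≅ 0; Ȟ^1 ≅ Z ⊕ Z/2; Ȟ^2 ≅ 0


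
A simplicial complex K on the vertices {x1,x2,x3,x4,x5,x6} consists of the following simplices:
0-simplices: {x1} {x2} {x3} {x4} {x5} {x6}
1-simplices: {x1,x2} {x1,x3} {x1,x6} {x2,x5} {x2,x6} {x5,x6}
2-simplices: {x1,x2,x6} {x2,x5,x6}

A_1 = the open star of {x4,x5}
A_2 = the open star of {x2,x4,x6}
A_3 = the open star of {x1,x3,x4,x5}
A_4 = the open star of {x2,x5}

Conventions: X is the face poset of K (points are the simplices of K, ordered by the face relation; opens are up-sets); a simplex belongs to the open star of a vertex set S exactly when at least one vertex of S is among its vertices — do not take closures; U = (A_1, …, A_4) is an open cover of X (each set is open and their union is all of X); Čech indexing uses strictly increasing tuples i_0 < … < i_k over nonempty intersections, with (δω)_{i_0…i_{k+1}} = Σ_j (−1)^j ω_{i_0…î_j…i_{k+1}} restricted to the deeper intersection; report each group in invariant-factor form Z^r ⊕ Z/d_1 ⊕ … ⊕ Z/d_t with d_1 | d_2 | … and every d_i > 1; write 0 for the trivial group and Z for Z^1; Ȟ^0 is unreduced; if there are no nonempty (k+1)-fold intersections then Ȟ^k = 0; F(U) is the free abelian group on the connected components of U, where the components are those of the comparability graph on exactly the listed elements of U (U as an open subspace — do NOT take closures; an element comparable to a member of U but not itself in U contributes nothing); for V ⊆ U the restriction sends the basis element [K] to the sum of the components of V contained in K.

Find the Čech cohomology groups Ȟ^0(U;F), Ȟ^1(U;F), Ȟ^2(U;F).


Ȟ^0 ≅ Z^2, Ȟ^1 ≅ 0, Ȟ^2 ≅ 0

cover nerve:
  A1={{x4},{x5},{x2,x5},{x5,x6},{x2,x5,x6}} A2={{x2},{x4},{x6},{x1,x2},{x1,x6},{x2,x5},{x2,x6},{x5,x6},{x1,x2,x6},{x2,x5,x6}} A3={{x1},{x3},{x4},{x5},{x1,x2},{x1,x3},{x1,x6},{x2,x5},{x5,x6},{x1,x2,x6},{x2,x5,x6}} A4={{x2},{x5},{x1,x2},{x2,x5},{x2,x6},{x5,x6},{x1,x2,x6},{x2,x5,x6}}
  A12={{x4},{x2,x5},{x5,x6},{x2,x5,x6}} A13={{x4},{x5},{x2,x5},{x5,x6},{x2,x5,x6}} A14={{x5},{x2,x5},{x5,x6},{x2,x5,x6}} A23={{x4},{x1,x2},{x1,x6},{x2,x5},{x5,x6},{x1,x2,x6},{x2,x5,x6}} A24={{x2},{x1,x2},{x2,x5},{x2,x6},{x5,x6},{x1,x2,x6},{x2,x5,x6}} A34={{x5},{x1,x2},{x2,x5},{x5,x6},{x1,x2,x6},{x2,x5,x6}}
  A123={{x4},{x2,x5},{x5,x6},{x2,x5,x6}} A124={{x2,x5},{x5,x6},{x2,x5,x6}} A134={{x5},{x2,x5},{x5,x6},{x2,x5,x6}} A234={{x1,x2},{x2,x5},{x5,x6},{x1,x2,x6},{x2,x5,x6}}
  A1234={{x2,x5},{x5,x6},{x2,x5,x6}}
components per intersection:
  A1: {{x4}} {{x5},{x2,x5},{x5,x6},{x2,x5,x6}}
  A2: {{x2},{x6},{x1,x2},{x1,x6},{x2,x5},{x2,x6},{x5,x6},{x1,x2,x6},{x2,x5,x6}} {{x4}}
  A3: {{x1},{x3},{x1,x2},{x1,x3},{x1,x6},{x1,x2,x6}} {{x4}} {{x5},{x2,x5},{x5,x6},{x2,x5,x6}}
  A4: {{x2},{x5},{x1,x2},{x2,x5},{x2,x6},{x5,x6},{x1,x2,x6},{x2,x5,x6}}
  A12: {{x4}} {{x2,x5},{x5,x6},{x2,x5,x6}}
  A13: {{x4}} {{x5},{x2,x5},{x5,x6},{x2,x5,x6}}
  A14: {{x5},{x2,x5},{x5,x6},{x2,x5,x6}}
  A23: {{x4}} {{x1,x2},{x1,x6},{x1,x2,x6}} {{x2,x5},{x5,x6},{x2,x5,x6}}
  A24: {{x2},{x1,x2},{x2,x5},{x2,x6},{x5,x6},{x1,x2,x6},{x2,x5,x6}}
  A34: {{x5},{x2,x5},{x5,x6},{x2,x5,x6}} {{x1,x2},{x1,x2,x6}}
  A123: {{x4}} {{x2,x5},{x5,x6},{x2,x5,x6}}
  A124: {{x2,x5},{x5,x6},{x2,x5,x6}}
  A134: {{x5},{x2,x5},{x5,x6},{x2,x5,x6}}
  A234: {{x1,x2},{x1,x2,x6}} {{x2,x5},{x5,x6},{x2,x5,x6}}
  A1234: {{x2,x5},{x5,x6},{x2,x5,x6}}
C dims 8,11,6,1; δ0: rk 6, SNF 1^6; δ1: rk 5, SNF 1^5; δ2: rk 1, SNF 1^1
Ȟ^0: (8−6)−0=2 ⇒ Z^2
Ȟ^1: (11−5)−6=0 ⇒ 0
Ȟ^2: (6−1)−5=0 ⇒ 0


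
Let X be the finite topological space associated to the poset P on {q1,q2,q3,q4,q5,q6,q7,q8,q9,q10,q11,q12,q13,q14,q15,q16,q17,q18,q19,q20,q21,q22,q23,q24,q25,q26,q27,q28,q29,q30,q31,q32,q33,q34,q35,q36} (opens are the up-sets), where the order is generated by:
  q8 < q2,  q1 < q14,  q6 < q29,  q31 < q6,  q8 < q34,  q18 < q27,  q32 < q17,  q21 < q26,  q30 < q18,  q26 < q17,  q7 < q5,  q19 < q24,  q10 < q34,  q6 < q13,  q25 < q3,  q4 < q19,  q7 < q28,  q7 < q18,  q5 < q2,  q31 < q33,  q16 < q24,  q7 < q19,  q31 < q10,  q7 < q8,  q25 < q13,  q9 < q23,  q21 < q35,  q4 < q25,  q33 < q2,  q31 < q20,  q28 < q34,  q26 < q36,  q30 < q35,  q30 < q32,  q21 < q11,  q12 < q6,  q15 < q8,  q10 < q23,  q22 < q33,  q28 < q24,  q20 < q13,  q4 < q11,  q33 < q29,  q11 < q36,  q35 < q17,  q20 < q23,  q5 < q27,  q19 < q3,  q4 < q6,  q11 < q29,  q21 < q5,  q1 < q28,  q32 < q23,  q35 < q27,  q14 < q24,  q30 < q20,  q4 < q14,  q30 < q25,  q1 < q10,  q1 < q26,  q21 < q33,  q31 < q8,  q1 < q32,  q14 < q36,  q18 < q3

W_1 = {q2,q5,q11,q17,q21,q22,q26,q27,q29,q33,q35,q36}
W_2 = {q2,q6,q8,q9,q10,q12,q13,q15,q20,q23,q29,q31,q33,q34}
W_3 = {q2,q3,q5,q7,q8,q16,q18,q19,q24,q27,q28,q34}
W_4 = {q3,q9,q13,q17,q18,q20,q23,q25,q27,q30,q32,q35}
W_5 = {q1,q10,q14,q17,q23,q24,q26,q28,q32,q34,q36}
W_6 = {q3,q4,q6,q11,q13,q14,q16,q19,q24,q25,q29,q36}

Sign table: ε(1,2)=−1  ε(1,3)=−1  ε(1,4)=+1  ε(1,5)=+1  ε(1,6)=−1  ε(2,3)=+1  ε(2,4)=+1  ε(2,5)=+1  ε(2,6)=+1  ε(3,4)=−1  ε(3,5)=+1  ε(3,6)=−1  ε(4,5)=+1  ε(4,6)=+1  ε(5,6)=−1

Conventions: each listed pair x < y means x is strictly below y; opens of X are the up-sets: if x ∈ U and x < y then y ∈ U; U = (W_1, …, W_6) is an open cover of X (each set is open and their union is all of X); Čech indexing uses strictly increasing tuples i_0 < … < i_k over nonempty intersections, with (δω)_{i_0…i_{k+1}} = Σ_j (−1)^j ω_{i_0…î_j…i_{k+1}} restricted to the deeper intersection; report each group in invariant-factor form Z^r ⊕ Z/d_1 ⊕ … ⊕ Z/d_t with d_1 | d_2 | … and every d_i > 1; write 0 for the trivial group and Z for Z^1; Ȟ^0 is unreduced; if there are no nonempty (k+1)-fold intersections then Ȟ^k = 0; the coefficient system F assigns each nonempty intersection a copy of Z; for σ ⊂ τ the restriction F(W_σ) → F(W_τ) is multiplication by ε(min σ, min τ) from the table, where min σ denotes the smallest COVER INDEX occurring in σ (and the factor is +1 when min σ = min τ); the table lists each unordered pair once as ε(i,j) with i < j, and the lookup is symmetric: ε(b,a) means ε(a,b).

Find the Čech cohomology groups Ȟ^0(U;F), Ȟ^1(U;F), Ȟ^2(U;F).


nerve simplices:
  W12={q2,q29,q33} W13={q2,q5,q27} W14={q17,q27,q35} W15={q17,q26,q36} W16={q11,q29,q36} W23={q2,q8,q34} W24={q9,q13,q20,q23} W25={q10,q23,q34} W26={q6,q13,q29} W34={q3,q18,q27} W35={q24,q28,q34} W36={q3,q16,q19,q24} W45={q17,q23,q32} W46={q3,q13,q25} W56={q14,q24,q36}
  W123={q2} W126={q29} W134={q27} W145={q17} W156={q36} W235={q34} W245={q23} W246={q13} W346={q3} W356={q24}
C dims 6,15,10; δ0: rk 6, SNF 1^5·2; δ1: rk 9, SNF 1^9
degree 0: 6−6−0 = 0 → Ȟ^0 ≅ 0
degree 1: 15−9−6 = 0 plus torsion [2] → Ȟ^1 ≅ Z/2
degree 2: 10−0−9 = 1 → Ȟ^2 ≅ Z

Ȟ^0 ≅ 0, Ȟ^1 ≅ Z/2 and Ȟ^2 ≅ Z


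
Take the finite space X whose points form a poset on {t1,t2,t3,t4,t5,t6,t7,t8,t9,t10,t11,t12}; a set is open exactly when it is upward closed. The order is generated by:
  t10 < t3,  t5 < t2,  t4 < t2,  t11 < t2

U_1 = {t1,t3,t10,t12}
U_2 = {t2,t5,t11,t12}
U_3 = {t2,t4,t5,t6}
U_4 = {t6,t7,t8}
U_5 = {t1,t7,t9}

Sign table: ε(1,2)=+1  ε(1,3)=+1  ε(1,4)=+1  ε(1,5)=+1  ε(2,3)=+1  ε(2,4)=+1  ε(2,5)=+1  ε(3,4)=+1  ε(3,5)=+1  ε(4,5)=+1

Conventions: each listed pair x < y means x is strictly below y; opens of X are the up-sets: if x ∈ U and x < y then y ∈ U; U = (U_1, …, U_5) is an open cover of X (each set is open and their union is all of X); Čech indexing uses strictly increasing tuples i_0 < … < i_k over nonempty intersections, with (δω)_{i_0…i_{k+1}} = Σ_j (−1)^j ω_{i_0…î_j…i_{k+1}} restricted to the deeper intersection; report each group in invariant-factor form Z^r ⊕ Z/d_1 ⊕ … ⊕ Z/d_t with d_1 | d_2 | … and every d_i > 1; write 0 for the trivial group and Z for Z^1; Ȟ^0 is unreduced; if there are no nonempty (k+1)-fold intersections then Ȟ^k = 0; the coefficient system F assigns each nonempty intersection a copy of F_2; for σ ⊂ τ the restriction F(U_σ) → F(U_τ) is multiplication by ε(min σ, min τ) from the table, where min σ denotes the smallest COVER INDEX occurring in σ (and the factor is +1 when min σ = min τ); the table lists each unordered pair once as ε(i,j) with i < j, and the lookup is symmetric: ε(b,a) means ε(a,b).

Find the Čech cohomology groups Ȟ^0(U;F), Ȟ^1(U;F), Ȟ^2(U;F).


nerve of the cover:
  U12={t12} U15={t1} U23={t2,t5} U34={t6} U45={t7}
C dims 5,5; δ0: rk_F2 4
Ȟ^0 = (5 − 4) − 0 = 1, so Ȟ^0 ≅ Z/2
Ȟ^1 = (5 − 0) − 4 = 1, so Ȟ^1 ≅ Z/2
Ȟ^2 = (0 − 0) − 0 = 0, so Ȟ^2 ≅ 0

Ȟ^0 ≅ Z/2, Ȟ^1 ≅ Z/2, Ȟ^2 ≅ 0


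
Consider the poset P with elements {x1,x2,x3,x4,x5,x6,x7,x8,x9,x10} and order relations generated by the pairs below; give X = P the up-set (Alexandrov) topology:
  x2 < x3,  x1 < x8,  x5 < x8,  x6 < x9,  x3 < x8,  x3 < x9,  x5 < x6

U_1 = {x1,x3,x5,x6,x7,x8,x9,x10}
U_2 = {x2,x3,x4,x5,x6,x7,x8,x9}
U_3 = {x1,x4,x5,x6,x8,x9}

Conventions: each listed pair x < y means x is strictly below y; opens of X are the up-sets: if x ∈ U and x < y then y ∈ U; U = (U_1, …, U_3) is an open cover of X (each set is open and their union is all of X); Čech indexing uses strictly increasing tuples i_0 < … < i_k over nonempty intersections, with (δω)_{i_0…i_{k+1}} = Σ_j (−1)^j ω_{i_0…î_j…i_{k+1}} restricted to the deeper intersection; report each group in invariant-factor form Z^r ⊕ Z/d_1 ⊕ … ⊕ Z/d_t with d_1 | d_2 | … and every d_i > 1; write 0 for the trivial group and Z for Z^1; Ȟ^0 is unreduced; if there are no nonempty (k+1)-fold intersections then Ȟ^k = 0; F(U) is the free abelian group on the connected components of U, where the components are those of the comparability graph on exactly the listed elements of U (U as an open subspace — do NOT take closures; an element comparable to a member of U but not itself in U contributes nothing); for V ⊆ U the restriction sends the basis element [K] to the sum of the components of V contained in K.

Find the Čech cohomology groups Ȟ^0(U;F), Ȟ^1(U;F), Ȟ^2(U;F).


nonempty overlaps:
  U12={x3,x5,x6,x7,x8,x9} U13={x1,x5,x6,x8,x9} U23={x4,x5,x6,x8,x9}
  U123={x5,x6,x8,x9}
components per intersection:
  U1: {x1,x3,x5,x6,x8,x9} {x7} {x10}
  U2: {x2,x3,x5,x6,x8,x9} {x4} {x7}
  U3: {x1,x5,x6,x8,x9} {x4}
  U12: {x3,x5,x6,x8,x9} {x7}
  U13: {x1,x5,x6,x8,x9}
  U23: {x4} {x5,x6,x8,x9}
  U123: {x5,x6,x8,x9}
C dims 8,5,1; δ0: rk 4, SNF 1^4; δ1: rk 1, SNF 1^1
degree 0: 8−4−0 = 4 → Ȟ^0 ≅ Z^4
degree 1: 5−1−4 = 0 → Ȟ^1 ≅ 0
degree 2: 1−0−1 = 0 → Ȟ^2 ≅ 0

Ȟ^0 = Z^4, Ȟ^1 = 0, Ȟ^2 = 0
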